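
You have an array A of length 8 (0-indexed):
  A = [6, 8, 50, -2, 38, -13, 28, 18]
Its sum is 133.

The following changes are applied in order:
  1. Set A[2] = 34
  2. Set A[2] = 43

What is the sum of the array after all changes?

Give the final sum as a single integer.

Initial sum: 133
Change 1: A[2] 50 -> 34, delta = -16, sum = 117
Change 2: A[2] 34 -> 43, delta = 9, sum = 126

Answer: 126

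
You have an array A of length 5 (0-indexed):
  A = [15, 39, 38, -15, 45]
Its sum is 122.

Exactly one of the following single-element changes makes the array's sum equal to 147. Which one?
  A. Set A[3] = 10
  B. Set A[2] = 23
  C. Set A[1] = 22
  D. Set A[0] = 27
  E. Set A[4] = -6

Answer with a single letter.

Option A: A[3] -15->10, delta=25, new_sum=122+(25)=147 <-- matches target
Option B: A[2] 38->23, delta=-15, new_sum=122+(-15)=107
Option C: A[1] 39->22, delta=-17, new_sum=122+(-17)=105
Option D: A[0] 15->27, delta=12, new_sum=122+(12)=134
Option E: A[4] 45->-6, delta=-51, new_sum=122+(-51)=71

Answer: A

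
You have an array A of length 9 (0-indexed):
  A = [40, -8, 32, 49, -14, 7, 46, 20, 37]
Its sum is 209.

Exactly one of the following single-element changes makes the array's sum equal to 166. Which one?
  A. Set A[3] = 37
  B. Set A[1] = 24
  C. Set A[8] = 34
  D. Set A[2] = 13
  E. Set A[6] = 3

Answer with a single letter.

Answer: E

Derivation:
Option A: A[3] 49->37, delta=-12, new_sum=209+(-12)=197
Option B: A[1] -8->24, delta=32, new_sum=209+(32)=241
Option C: A[8] 37->34, delta=-3, new_sum=209+(-3)=206
Option D: A[2] 32->13, delta=-19, new_sum=209+(-19)=190
Option E: A[6] 46->3, delta=-43, new_sum=209+(-43)=166 <-- matches target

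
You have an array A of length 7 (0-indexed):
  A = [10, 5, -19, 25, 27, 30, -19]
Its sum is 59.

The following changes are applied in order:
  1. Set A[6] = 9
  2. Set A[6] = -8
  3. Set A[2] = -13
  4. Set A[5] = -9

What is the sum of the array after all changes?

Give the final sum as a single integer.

Answer: 37

Derivation:
Initial sum: 59
Change 1: A[6] -19 -> 9, delta = 28, sum = 87
Change 2: A[6] 9 -> -8, delta = -17, sum = 70
Change 3: A[2] -19 -> -13, delta = 6, sum = 76
Change 4: A[5] 30 -> -9, delta = -39, sum = 37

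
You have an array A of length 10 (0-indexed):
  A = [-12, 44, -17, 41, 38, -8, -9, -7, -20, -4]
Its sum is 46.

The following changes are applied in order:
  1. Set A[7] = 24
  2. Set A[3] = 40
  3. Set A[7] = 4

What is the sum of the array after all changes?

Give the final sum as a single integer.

Answer: 56

Derivation:
Initial sum: 46
Change 1: A[7] -7 -> 24, delta = 31, sum = 77
Change 2: A[3] 41 -> 40, delta = -1, sum = 76
Change 3: A[7] 24 -> 4, delta = -20, sum = 56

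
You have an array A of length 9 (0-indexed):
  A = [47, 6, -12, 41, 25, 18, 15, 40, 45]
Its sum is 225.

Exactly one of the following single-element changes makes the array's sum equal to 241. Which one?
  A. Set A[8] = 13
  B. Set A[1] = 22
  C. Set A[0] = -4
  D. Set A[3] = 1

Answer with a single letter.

Answer: B

Derivation:
Option A: A[8] 45->13, delta=-32, new_sum=225+(-32)=193
Option B: A[1] 6->22, delta=16, new_sum=225+(16)=241 <-- matches target
Option C: A[0] 47->-4, delta=-51, new_sum=225+(-51)=174
Option D: A[3] 41->1, delta=-40, new_sum=225+(-40)=185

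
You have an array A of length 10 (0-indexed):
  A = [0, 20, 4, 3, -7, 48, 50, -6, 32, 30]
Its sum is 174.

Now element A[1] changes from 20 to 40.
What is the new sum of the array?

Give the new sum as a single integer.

Old value at index 1: 20
New value at index 1: 40
Delta = 40 - 20 = 20
New sum = old_sum + delta = 174 + (20) = 194

Answer: 194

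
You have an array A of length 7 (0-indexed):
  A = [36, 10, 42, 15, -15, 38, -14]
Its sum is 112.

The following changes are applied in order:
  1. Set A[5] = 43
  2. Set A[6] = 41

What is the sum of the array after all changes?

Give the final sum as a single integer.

Answer: 172

Derivation:
Initial sum: 112
Change 1: A[5] 38 -> 43, delta = 5, sum = 117
Change 2: A[6] -14 -> 41, delta = 55, sum = 172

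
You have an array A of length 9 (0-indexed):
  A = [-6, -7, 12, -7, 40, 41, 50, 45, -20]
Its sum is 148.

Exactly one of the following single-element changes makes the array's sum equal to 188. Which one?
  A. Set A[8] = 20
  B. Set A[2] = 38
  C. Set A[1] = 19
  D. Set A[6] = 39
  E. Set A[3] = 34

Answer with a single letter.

Answer: A

Derivation:
Option A: A[8] -20->20, delta=40, new_sum=148+(40)=188 <-- matches target
Option B: A[2] 12->38, delta=26, new_sum=148+(26)=174
Option C: A[1] -7->19, delta=26, new_sum=148+(26)=174
Option D: A[6] 50->39, delta=-11, new_sum=148+(-11)=137
Option E: A[3] -7->34, delta=41, new_sum=148+(41)=189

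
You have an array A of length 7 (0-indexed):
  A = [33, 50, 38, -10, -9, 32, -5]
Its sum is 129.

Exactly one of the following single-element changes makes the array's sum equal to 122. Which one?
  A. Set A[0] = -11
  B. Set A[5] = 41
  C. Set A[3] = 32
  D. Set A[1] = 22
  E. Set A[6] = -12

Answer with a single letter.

Option A: A[0] 33->-11, delta=-44, new_sum=129+(-44)=85
Option B: A[5] 32->41, delta=9, new_sum=129+(9)=138
Option C: A[3] -10->32, delta=42, new_sum=129+(42)=171
Option D: A[1] 50->22, delta=-28, new_sum=129+(-28)=101
Option E: A[6] -5->-12, delta=-7, new_sum=129+(-7)=122 <-- matches target

Answer: E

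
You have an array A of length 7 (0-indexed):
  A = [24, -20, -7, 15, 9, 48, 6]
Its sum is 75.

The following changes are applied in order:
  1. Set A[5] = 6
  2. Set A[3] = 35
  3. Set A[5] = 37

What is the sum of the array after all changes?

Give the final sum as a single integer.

Answer: 84

Derivation:
Initial sum: 75
Change 1: A[5] 48 -> 6, delta = -42, sum = 33
Change 2: A[3] 15 -> 35, delta = 20, sum = 53
Change 3: A[5] 6 -> 37, delta = 31, sum = 84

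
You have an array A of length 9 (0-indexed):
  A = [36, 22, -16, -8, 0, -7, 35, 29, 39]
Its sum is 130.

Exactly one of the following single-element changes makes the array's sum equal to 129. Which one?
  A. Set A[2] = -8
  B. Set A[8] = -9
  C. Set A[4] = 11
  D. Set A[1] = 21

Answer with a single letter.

Option A: A[2] -16->-8, delta=8, new_sum=130+(8)=138
Option B: A[8] 39->-9, delta=-48, new_sum=130+(-48)=82
Option C: A[4] 0->11, delta=11, new_sum=130+(11)=141
Option D: A[1] 22->21, delta=-1, new_sum=130+(-1)=129 <-- matches target

Answer: D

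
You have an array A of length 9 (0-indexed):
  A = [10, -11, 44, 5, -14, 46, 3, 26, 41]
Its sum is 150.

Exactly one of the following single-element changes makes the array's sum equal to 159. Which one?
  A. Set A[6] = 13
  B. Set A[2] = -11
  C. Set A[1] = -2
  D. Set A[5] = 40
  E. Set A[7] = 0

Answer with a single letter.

Option A: A[6] 3->13, delta=10, new_sum=150+(10)=160
Option B: A[2] 44->-11, delta=-55, new_sum=150+(-55)=95
Option C: A[1] -11->-2, delta=9, new_sum=150+(9)=159 <-- matches target
Option D: A[5] 46->40, delta=-6, new_sum=150+(-6)=144
Option E: A[7] 26->0, delta=-26, new_sum=150+(-26)=124

Answer: C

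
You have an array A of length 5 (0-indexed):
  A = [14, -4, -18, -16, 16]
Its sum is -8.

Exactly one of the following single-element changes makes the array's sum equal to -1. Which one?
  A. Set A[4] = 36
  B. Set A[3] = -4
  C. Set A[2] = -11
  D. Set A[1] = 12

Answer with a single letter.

Answer: C

Derivation:
Option A: A[4] 16->36, delta=20, new_sum=-8+(20)=12
Option B: A[3] -16->-4, delta=12, new_sum=-8+(12)=4
Option C: A[2] -18->-11, delta=7, new_sum=-8+(7)=-1 <-- matches target
Option D: A[1] -4->12, delta=16, new_sum=-8+(16)=8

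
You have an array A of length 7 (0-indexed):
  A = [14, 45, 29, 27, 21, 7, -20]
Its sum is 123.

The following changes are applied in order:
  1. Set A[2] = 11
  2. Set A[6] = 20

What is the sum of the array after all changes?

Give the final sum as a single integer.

Initial sum: 123
Change 1: A[2] 29 -> 11, delta = -18, sum = 105
Change 2: A[6] -20 -> 20, delta = 40, sum = 145

Answer: 145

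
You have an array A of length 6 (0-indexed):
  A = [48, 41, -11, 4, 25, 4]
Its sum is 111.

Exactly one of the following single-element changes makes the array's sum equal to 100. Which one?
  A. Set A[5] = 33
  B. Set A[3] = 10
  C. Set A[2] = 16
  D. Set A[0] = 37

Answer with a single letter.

Answer: D

Derivation:
Option A: A[5] 4->33, delta=29, new_sum=111+(29)=140
Option B: A[3] 4->10, delta=6, new_sum=111+(6)=117
Option C: A[2] -11->16, delta=27, new_sum=111+(27)=138
Option D: A[0] 48->37, delta=-11, new_sum=111+(-11)=100 <-- matches target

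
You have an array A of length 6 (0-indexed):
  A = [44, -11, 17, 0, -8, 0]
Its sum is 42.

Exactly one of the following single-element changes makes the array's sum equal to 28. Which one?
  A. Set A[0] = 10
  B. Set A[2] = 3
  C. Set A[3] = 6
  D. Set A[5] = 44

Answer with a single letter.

Option A: A[0] 44->10, delta=-34, new_sum=42+(-34)=8
Option B: A[2] 17->3, delta=-14, new_sum=42+(-14)=28 <-- matches target
Option C: A[3] 0->6, delta=6, new_sum=42+(6)=48
Option D: A[5] 0->44, delta=44, new_sum=42+(44)=86

Answer: B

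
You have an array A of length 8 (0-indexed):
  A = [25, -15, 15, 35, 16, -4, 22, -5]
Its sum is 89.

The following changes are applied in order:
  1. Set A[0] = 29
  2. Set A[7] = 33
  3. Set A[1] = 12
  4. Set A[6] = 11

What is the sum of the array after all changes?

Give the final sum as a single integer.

Answer: 147

Derivation:
Initial sum: 89
Change 1: A[0] 25 -> 29, delta = 4, sum = 93
Change 2: A[7] -5 -> 33, delta = 38, sum = 131
Change 3: A[1] -15 -> 12, delta = 27, sum = 158
Change 4: A[6] 22 -> 11, delta = -11, sum = 147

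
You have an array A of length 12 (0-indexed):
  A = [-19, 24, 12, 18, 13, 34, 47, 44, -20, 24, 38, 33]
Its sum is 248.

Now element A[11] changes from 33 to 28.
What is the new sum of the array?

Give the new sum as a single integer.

Old value at index 11: 33
New value at index 11: 28
Delta = 28 - 33 = -5
New sum = old_sum + delta = 248 + (-5) = 243

Answer: 243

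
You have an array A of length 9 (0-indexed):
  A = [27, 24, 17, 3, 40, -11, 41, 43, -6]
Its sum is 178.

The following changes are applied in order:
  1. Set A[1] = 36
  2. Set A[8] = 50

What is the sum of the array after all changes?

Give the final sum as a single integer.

Answer: 246

Derivation:
Initial sum: 178
Change 1: A[1] 24 -> 36, delta = 12, sum = 190
Change 2: A[8] -6 -> 50, delta = 56, sum = 246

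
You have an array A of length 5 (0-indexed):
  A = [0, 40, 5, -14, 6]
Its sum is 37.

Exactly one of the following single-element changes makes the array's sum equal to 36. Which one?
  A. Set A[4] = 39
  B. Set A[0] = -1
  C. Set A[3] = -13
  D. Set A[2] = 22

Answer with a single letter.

Option A: A[4] 6->39, delta=33, new_sum=37+(33)=70
Option B: A[0] 0->-1, delta=-1, new_sum=37+(-1)=36 <-- matches target
Option C: A[3] -14->-13, delta=1, new_sum=37+(1)=38
Option D: A[2] 5->22, delta=17, new_sum=37+(17)=54

Answer: B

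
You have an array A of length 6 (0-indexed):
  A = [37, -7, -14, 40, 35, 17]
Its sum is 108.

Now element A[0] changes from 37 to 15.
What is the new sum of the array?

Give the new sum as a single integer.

Old value at index 0: 37
New value at index 0: 15
Delta = 15 - 37 = -22
New sum = old_sum + delta = 108 + (-22) = 86

Answer: 86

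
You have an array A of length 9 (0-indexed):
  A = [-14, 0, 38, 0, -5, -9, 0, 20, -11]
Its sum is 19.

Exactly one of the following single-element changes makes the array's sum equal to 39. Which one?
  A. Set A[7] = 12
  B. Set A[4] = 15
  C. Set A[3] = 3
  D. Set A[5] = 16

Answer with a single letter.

Answer: B

Derivation:
Option A: A[7] 20->12, delta=-8, new_sum=19+(-8)=11
Option B: A[4] -5->15, delta=20, new_sum=19+(20)=39 <-- matches target
Option C: A[3] 0->3, delta=3, new_sum=19+(3)=22
Option D: A[5] -9->16, delta=25, new_sum=19+(25)=44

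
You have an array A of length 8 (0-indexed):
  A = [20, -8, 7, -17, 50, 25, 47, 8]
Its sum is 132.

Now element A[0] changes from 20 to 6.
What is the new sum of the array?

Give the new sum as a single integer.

Answer: 118

Derivation:
Old value at index 0: 20
New value at index 0: 6
Delta = 6 - 20 = -14
New sum = old_sum + delta = 132 + (-14) = 118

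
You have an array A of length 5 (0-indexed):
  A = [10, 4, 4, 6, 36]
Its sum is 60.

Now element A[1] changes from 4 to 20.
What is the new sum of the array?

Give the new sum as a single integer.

Old value at index 1: 4
New value at index 1: 20
Delta = 20 - 4 = 16
New sum = old_sum + delta = 60 + (16) = 76

Answer: 76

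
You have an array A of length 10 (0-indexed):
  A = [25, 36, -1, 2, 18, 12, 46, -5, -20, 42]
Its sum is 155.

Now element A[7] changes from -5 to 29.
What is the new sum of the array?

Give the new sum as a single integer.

Old value at index 7: -5
New value at index 7: 29
Delta = 29 - -5 = 34
New sum = old_sum + delta = 155 + (34) = 189

Answer: 189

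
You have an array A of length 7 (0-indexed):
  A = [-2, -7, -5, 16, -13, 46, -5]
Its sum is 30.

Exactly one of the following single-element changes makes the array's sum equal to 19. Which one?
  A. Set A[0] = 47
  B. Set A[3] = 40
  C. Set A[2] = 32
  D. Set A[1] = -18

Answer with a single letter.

Answer: D

Derivation:
Option A: A[0] -2->47, delta=49, new_sum=30+(49)=79
Option B: A[3] 16->40, delta=24, new_sum=30+(24)=54
Option C: A[2] -5->32, delta=37, new_sum=30+(37)=67
Option D: A[1] -7->-18, delta=-11, new_sum=30+(-11)=19 <-- matches target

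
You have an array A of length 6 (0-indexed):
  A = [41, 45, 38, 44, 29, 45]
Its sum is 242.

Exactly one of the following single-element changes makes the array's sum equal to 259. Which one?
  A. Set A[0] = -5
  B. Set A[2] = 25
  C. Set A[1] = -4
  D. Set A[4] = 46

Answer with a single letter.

Option A: A[0] 41->-5, delta=-46, new_sum=242+(-46)=196
Option B: A[2] 38->25, delta=-13, new_sum=242+(-13)=229
Option C: A[1] 45->-4, delta=-49, new_sum=242+(-49)=193
Option D: A[4] 29->46, delta=17, new_sum=242+(17)=259 <-- matches target

Answer: D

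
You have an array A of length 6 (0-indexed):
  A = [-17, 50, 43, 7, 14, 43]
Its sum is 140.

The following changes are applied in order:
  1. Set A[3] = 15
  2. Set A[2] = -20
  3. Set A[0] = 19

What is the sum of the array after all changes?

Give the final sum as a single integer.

Initial sum: 140
Change 1: A[3] 7 -> 15, delta = 8, sum = 148
Change 2: A[2] 43 -> -20, delta = -63, sum = 85
Change 3: A[0] -17 -> 19, delta = 36, sum = 121

Answer: 121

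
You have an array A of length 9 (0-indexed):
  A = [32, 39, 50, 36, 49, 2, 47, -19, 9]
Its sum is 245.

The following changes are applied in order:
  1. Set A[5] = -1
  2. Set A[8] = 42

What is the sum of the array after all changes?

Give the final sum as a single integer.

Answer: 275

Derivation:
Initial sum: 245
Change 1: A[5] 2 -> -1, delta = -3, sum = 242
Change 2: A[8] 9 -> 42, delta = 33, sum = 275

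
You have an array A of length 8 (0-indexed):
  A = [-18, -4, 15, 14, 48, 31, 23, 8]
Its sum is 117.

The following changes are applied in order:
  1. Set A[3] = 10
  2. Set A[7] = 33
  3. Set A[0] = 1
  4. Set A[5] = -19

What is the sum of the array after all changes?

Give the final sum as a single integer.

Answer: 107

Derivation:
Initial sum: 117
Change 1: A[3] 14 -> 10, delta = -4, sum = 113
Change 2: A[7] 8 -> 33, delta = 25, sum = 138
Change 3: A[0] -18 -> 1, delta = 19, sum = 157
Change 4: A[5] 31 -> -19, delta = -50, sum = 107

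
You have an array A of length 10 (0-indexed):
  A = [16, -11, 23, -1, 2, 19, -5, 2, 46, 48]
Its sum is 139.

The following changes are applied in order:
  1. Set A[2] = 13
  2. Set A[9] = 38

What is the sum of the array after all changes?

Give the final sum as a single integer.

Initial sum: 139
Change 1: A[2] 23 -> 13, delta = -10, sum = 129
Change 2: A[9] 48 -> 38, delta = -10, sum = 119

Answer: 119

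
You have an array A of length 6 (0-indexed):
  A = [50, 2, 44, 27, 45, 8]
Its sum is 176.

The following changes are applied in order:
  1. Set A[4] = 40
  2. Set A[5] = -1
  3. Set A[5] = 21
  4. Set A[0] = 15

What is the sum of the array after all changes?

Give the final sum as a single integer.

Initial sum: 176
Change 1: A[4] 45 -> 40, delta = -5, sum = 171
Change 2: A[5] 8 -> -1, delta = -9, sum = 162
Change 3: A[5] -1 -> 21, delta = 22, sum = 184
Change 4: A[0] 50 -> 15, delta = -35, sum = 149

Answer: 149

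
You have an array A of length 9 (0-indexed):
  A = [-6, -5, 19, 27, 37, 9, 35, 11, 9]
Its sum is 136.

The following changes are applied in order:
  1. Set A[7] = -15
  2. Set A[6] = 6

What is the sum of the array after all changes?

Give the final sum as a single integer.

Initial sum: 136
Change 1: A[7] 11 -> -15, delta = -26, sum = 110
Change 2: A[6] 35 -> 6, delta = -29, sum = 81

Answer: 81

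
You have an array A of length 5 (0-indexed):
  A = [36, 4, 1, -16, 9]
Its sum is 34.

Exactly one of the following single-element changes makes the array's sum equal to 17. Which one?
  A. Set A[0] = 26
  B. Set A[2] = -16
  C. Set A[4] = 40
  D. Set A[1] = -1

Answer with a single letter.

Option A: A[0] 36->26, delta=-10, new_sum=34+(-10)=24
Option B: A[2] 1->-16, delta=-17, new_sum=34+(-17)=17 <-- matches target
Option C: A[4] 9->40, delta=31, new_sum=34+(31)=65
Option D: A[1] 4->-1, delta=-5, new_sum=34+(-5)=29

Answer: B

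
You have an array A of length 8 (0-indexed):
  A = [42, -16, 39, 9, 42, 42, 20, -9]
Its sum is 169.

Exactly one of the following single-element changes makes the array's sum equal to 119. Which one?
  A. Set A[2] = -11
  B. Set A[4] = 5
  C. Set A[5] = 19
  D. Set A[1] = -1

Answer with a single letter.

Option A: A[2] 39->-11, delta=-50, new_sum=169+(-50)=119 <-- matches target
Option B: A[4] 42->5, delta=-37, new_sum=169+(-37)=132
Option C: A[5] 42->19, delta=-23, new_sum=169+(-23)=146
Option D: A[1] -16->-1, delta=15, new_sum=169+(15)=184

Answer: A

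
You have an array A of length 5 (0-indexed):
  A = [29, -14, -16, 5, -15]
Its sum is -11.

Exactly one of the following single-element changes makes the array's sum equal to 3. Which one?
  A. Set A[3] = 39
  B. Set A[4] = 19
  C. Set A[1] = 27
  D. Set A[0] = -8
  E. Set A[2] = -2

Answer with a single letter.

Answer: E

Derivation:
Option A: A[3] 5->39, delta=34, new_sum=-11+(34)=23
Option B: A[4] -15->19, delta=34, new_sum=-11+(34)=23
Option C: A[1] -14->27, delta=41, new_sum=-11+(41)=30
Option D: A[0] 29->-8, delta=-37, new_sum=-11+(-37)=-48
Option E: A[2] -16->-2, delta=14, new_sum=-11+(14)=3 <-- matches target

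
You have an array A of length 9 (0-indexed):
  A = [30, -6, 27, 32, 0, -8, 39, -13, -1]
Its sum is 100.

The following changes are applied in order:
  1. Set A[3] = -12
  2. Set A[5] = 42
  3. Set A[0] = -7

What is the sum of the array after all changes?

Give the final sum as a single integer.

Initial sum: 100
Change 1: A[3] 32 -> -12, delta = -44, sum = 56
Change 2: A[5] -8 -> 42, delta = 50, sum = 106
Change 3: A[0] 30 -> -7, delta = -37, sum = 69

Answer: 69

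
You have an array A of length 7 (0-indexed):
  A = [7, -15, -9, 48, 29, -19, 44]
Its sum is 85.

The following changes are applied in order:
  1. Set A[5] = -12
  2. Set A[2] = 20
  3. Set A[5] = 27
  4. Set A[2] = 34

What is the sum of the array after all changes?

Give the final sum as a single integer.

Answer: 174

Derivation:
Initial sum: 85
Change 1: A[5] -19 -> -12, delta = 7, sum = 92
Change 2: A[2] -9 -> 20, delta = 29, sum = 121
Change 3: A[5] -12 -> 27, delta = 39, sum = 160
Change 4: A[2] 20 -> 34, delta = 14, sum = 174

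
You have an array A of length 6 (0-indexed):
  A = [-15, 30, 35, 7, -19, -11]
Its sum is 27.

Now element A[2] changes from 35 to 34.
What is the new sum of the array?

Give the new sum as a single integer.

Old value at index 2: 35
New value at index 2: 34
Delta = 34 - 35 = -1
New sum = old_sum + delta = 27 + (-1) = 26

Answer: 26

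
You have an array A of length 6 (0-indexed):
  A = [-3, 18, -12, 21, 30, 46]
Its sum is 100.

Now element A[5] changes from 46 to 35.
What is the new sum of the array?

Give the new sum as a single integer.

Old value at index 5: 46
New value at index 5: 35
Delta = 35 - 46 = -11
New sum = old_sum + delta = 100 + (-11) = 89

Answer: 89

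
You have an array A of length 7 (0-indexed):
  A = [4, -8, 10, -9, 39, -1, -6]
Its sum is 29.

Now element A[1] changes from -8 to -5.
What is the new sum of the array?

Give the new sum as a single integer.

Answer: 32

Derivation:
Old value at index 1: -8
New value at index 1: -5
Delta = -5 - -8 = 3
New sum = old_sum + delta = 29 + (3) = 32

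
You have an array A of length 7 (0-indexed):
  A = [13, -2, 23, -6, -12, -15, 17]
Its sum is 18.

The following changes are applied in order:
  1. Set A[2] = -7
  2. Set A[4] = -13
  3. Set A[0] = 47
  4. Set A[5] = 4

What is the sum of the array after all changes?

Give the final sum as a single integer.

Initial sum: 18
Change 1: A[2] 23 -> -7, delta = -30, sum = -12
Change 2: A[4] -12 -> -13, delta = -1, sum = -13
Change 3: A[0] 13 -> 47, delta = 34, sum = 21
Change 4: A[5] -15 -> 4, delta = 19, sum = 40

Answer: 40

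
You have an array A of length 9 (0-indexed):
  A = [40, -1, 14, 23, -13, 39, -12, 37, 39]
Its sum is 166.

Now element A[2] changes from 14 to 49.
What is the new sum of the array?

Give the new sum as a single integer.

Old value at index 2: 14
New value at index 2: 49
Delta = 49 - 14 = 35
New sum = old_sum + delta = 166 + (35) = 201

Answer: 201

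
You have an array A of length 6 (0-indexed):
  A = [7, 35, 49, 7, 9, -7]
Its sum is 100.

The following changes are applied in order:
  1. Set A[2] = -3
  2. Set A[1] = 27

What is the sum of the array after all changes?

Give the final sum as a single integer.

Answer: 40

Derivation:
Initial sum: 100
Change 1: A[2] 49 -> -3, delta = -52, sum = 48
Change 2: A[1] 35 -> 27, delta = -8, sum = 40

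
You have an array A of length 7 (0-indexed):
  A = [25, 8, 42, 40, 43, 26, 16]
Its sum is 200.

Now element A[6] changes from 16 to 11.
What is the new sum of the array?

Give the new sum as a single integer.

Answer: 195

Derivation:
Old value at index 6: 16
New value at index 6: 11
Delta = 11 - 16 = -5
New sum = old_sum + delta = 200 + (-5) = 195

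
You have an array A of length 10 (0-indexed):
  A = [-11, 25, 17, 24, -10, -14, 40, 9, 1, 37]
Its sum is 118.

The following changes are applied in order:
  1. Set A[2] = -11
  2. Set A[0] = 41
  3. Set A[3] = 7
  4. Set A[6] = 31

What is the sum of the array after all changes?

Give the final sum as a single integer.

Answer: 116

Derivation:
Initial sum: 118
Change 1: A[2] 17 -> -11, delta = -28, sum = 90
Change 2: A[0] -11 -> 41, delta = 52, sum = 142
Change 3: A[3] 24 -> 7, delta = -17, sum = 125
Change 4: A[6] 40 -> 31, delta = -9, sum = 116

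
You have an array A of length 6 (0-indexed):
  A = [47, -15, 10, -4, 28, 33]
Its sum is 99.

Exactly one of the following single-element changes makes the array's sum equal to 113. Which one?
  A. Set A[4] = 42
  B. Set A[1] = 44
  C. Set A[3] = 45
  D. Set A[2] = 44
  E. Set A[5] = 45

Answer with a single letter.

Option A: A[4] 28->42, delta=14, new_sum=99+(14)=113 <-- matches target
Option B: A[1] -15->44, delta=59, new_sum=99+(59)=158
Option C: A[3] -4->45, delta=49, new_sum=99+(49)=148
Option D: A[2] 10->44, delta=34, new_sum=99+(34)=133
Option E: A[5] 33->45, delta=12, new_sum=99+(12)=111

Answer: A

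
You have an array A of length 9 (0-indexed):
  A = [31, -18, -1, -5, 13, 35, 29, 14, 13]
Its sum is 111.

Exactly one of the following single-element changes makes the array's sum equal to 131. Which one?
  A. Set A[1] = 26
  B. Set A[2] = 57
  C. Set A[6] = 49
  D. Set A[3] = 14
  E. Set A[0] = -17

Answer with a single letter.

Answer: C

Derivation:
Option A: A[1] -18->26, delta=44, new_sum=111+(44)=155
Option B: A[2] -1->57, delta=58, new_sum=111+(58)=169
Option C: A[6] 29->49, delta=20, new_sum=111+(20)=131 <-- matches target
Option D: A[3] -5->14, delta=19, new_sum=111+(19)=130
Option E: A[0] 31->-17, delta=-48, new_sum=111+(-48)=63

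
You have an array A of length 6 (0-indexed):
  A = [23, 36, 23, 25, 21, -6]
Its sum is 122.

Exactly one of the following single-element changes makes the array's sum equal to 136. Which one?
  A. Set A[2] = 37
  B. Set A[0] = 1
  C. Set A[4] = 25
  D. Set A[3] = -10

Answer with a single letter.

Option A: A[2] 23->37, delta=14, new_sum=122+(14)=136 <-- matches target
Option B: A[0] 23->1, delta=-22, new_sum=122+(-22)=100
Option C: A[4] 21->25, delta=4, new_sum=122+(4)=126
Option D: A[3] 25->-10, delta=-35, new_sum=122+(-35)=87

Answer: A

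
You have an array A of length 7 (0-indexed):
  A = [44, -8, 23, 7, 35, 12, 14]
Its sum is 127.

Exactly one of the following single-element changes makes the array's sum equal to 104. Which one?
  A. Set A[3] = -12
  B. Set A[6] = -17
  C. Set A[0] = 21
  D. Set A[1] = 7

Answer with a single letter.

Option A: A[3] 7->-12, delta=-19, new_sum=127+(-19)=108
Option B: A[6] 14->-17, delta=-31, new_sum=127+(-31)=96
Option C: A[0] 44->21, delta=-23, new_sum=127+(-23)=104 <-- matches target
Option D: A[1] -8->7, delta=15, new_sum=127+(15)=142

Answer: C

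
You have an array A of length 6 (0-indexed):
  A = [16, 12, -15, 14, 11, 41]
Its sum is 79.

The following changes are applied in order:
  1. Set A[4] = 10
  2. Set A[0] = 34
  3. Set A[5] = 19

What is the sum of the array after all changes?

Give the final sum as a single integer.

Initial sum: 79
Change 1: A[4] 11 -> 10, delta = -1, sum = 78
Change 2: A[0] 16 -> 34, delta = 18, sum = 96
Change 3: A[5] 41 -> 19, delta = -22, sum = 74

Answer: 74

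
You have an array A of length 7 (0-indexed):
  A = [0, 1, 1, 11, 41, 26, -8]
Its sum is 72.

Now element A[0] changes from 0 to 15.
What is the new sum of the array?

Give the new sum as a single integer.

Answer: 87

Derivation:
Old value at index 0: 0
New value at index 0: 15
Delta = 15 - 0 = 15
New sum = old_sum + delta = 72 + (15) = 87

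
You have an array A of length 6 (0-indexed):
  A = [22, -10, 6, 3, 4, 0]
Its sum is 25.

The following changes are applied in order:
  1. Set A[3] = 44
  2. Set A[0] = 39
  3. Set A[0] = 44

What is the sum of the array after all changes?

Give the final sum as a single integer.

Answer: 88

Derivation:
Initial sum: 25
Change 1: A[3] 3 -> 44, delta = 41, sum = 66
Change 2: A[0] 22 -> 39, delta = 17, sum = 83
Change 3: A[0] 39 -> 44, delta = 5, sum = 88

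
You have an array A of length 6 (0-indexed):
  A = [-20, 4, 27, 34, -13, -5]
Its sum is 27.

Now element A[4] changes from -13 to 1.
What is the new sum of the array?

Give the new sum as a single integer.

Old value at index 4: -13
New value at index 4: 1
Delta = 1 - -13 = 14
New sum = old_sum + delta = 27 + (14) = 41

Answer: 41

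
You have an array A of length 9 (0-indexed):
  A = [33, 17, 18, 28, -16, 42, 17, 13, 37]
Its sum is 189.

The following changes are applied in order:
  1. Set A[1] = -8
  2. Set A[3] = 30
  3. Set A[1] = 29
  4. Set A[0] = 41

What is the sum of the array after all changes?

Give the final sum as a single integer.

Initial sum: 189
Change 1: A[1] 17 -> -8, delta = -25, sum = 164
Change 2: A[3] 28 -> 30, delta = 2, sum = 166
Change 3: A[1] -8 -> 29, delta = 37, sum = 203
Change 4: A[0] 33 -> 41, delta = 8, sum = 211

Answer: 211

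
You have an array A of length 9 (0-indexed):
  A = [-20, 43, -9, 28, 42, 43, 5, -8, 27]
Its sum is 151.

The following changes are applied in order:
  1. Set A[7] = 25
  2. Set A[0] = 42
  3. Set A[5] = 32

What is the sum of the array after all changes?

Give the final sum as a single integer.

Initial sum: 151
Change 1: A[7] -8 -> 25, delta = 33, sum = 184
Change 2: A[0] -20 -> 42, delta = 62, sum = 246
Change 3: A[5] 43 -> 32, delta = -11, sum = 235

Answer: 235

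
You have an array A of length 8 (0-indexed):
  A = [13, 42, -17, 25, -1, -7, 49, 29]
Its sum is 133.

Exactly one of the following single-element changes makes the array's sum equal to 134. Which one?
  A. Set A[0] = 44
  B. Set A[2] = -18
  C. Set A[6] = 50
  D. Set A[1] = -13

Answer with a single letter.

Option A: A[0] 13->44, delta=31, new_sum=133+(31)=164
Option B: A[2] -17->-18, delta=-1, new_sum=133+(-1)=132
Option C: A[6] 49->50, delta=1, new_sum=133+(1)=134 <-- matches target
Option D: A[1] 42->-13, delta=-55, new_sum=133+(-55)=78

Answer: C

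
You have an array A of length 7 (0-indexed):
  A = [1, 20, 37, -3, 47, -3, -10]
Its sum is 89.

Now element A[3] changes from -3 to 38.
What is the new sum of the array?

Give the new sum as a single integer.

Answer: 130

Derivation:
Old value at index 3: -3
New value at index 3: 38
Delta = 38 - -3 = 41
New sum = old_sum + delta = 89 + (41) = 130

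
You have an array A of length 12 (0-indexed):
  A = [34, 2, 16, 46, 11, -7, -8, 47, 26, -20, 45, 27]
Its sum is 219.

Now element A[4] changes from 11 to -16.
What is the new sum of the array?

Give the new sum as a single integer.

Old value at index 4: 11
New value at index 4: -16
Delta = -16 - 11 = -27
New sum = old_sum + delta = 219 + (-27) = 192

Answer: 192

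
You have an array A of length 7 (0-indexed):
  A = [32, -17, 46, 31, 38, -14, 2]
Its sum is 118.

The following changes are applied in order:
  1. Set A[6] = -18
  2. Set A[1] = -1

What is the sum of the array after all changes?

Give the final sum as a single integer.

Answer: 114

Derivation:
Initial sum: 118
Change 1: A[6] 2 -> -18, delta = -20, sum = 98
Change 2: A[1] -17 -> -1, delta = 16, sum = 114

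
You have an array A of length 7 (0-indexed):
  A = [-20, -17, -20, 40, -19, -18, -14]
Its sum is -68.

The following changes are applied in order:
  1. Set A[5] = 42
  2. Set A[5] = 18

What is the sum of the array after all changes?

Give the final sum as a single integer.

Initial sum: -68
Change 1: A[5] -18 -> 42, delta = 60, sum = -8
Change 2: A[5] 42 -> 18, delta = -24, sum = -32

Answer: -32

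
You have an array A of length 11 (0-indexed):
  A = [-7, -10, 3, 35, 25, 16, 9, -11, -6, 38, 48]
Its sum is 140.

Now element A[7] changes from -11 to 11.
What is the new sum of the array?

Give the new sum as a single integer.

Old value at index 7: -11
New value at index 7: 11
Delta = 11 - -11 = 22
New sum = old_sum + delta = 140 + (22) = 162

Answer: 162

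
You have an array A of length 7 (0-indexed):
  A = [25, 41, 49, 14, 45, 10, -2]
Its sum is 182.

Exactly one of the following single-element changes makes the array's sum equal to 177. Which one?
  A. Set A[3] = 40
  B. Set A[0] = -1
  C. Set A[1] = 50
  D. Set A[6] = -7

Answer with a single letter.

Answer: D

Derivation:
Option A: A[3] 14->40, delta=26, new_sum=182+(26)=208
Option B: A[0] 25->-1, delta=-26, new_sum=182+(-26)=156
Option C: A[1] 41->50, delta=9, new_sum=182+(9)=191
Option D: A[6] -2->-7, delta=-5, new_sum=182+(-5)=177 <-- matches target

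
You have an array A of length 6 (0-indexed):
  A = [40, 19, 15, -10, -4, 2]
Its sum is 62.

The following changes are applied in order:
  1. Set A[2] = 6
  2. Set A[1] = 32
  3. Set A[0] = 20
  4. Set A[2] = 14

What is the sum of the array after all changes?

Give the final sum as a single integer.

Initial sum: 62
Change 1: A[2] 15 -> 6, delta = -9, sum = 53
Change 2: A[1] 19 -> 32, delta = 13, sum = 66
Change 3: A[0] 40 -> 20, delta = -20, sum = 46
Change 4: A[2] 6 -> 14, delta = 8, sum = 54

Answer: 54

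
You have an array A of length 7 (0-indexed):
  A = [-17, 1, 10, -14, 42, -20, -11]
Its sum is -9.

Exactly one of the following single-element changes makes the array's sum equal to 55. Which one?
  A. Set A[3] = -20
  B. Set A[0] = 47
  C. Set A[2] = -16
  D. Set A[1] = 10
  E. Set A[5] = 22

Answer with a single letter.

Option A: A[3] -14->-20, delta=-6, new_sum=-9+(-6)=-15
Option B: A[0] -17->47, delta=64, new_sum=-9+(64)=55 <-- matches target
Option C: A[2] 10->-16, delta=-26, new_sum=-9+(-26)=-35
Option D: A[1] 1->10, delta=9, new_sum=-9+(9)=0
Option E: A[5] -20->22, delta=42, new_sum=-9+(42)=33

Answer: B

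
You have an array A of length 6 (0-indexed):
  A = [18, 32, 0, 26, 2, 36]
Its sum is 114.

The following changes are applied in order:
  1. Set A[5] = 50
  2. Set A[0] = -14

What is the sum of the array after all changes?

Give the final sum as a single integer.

Initial sum: 114
Change 1: A[5] 36 -> 50, delta = 14, sum = 128
Change 2: A[0] 18 -> -14, delta = -32, sum = 96

Answer: 96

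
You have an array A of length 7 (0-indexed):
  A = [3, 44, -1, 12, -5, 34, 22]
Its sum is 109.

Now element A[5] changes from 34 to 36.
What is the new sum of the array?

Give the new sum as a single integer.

Answer: 111

Derivation:
Old value at index 5: 34
New value at index 5: 36
Delta = 36 - 34 = 2
New sum = old_sum + delta = 109 + (2) = 111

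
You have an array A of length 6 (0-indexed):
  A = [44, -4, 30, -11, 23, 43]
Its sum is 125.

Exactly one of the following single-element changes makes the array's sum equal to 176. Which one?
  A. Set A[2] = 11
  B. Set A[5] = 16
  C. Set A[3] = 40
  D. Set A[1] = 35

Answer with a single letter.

Option A: A[2] 30->11, delta=-19, new_sum=125+(-19)=106
Option B: A[5] 43->16, delta=-27, new_sum=125+(-27)=98
Option C: A[3] -11->40, delta=51, new_sum=125+(51)=176 <-- matches target
Option D: A[1] -4->35, delta=39, new_sum=125+(39)=164

Answer: C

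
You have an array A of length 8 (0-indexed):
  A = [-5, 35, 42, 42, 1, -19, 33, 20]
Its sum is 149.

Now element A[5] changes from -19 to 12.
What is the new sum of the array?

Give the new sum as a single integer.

Old value at index 5: -19
New value at index 5: 12
Delta = 12 - -19 = 31
New sum = old_sum + delta = 149 + (31) = 180

Answer: 180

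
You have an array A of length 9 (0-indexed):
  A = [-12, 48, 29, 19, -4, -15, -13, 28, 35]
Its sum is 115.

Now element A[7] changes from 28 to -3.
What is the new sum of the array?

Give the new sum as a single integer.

Old value at index 7: 28
New value at index 7: -3
Delta = -3 - 28 = -31
New sum = old_sum + delta = 115 + (-31) = 84

Answer: 84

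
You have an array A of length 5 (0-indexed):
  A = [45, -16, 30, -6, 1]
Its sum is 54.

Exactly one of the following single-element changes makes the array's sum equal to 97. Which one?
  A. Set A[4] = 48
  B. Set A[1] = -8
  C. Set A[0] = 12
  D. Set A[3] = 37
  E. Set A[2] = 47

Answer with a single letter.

Answer: D

Derivation:
Option A: A[4] 1->48, delta=47, new_sum=54+(47)=101
Option B: A[1] -16->-8, delta=8, new_sum=54+(8)=62
Option C: A[0] 45->12, delta=-33, new_sum=54+(-33)=21
Option D: A[3] -6->37, delta=43, new_sum=54+(43)=97 <-- matches target
Option E: A[2] 30->47, delta=17, new_sum=54+(17)=71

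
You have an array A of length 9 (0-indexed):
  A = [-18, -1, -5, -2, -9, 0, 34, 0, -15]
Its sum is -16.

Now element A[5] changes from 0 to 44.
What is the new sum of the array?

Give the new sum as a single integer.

Answer: 28

Derivation:
Old value at index 5: 0
New value at index 5: 44
Delta = 44 - 0 = 44
New sum = old_sum + delta = -16 + (44) = 28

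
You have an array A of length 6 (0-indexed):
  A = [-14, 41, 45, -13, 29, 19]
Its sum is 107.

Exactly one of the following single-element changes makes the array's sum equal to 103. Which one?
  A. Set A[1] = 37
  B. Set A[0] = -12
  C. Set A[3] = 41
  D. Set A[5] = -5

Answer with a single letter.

Answer: A

Derivation:
Option A: A[1] 41->37, delta=-4, new_sum=107+(-4)=103 <-- matches target
Option B: A[0] -14->-12, delta=2, new_sum=107+(2)=109
Option C: A[3] -13->41, delta=54, new_sum=107+(54)=161
Option D: A[5] 19->-5, delta=-24, new_sum=107+(-24)=83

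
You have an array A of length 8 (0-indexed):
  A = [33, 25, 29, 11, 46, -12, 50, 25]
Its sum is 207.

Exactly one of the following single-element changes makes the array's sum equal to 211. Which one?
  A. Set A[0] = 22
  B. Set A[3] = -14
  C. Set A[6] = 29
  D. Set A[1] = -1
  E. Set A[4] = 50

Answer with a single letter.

Answer: E

Derivation:
Option A: A[0] 33->22, delta=-11, new_sum=207+(-11)=196
Option B: A[3] 11->-14, delta=-25, new_sum=207+(-25)=182
Option C: A[6] 50->29, delta=-21, new_sum=207+(-21)=186
Option D: A[1] 25->-1, delta=-26, new_sum=207+(-26)=181
Option E: A[4] 46->50, delta=4, new_sum=207+(4)=211 <-- matches target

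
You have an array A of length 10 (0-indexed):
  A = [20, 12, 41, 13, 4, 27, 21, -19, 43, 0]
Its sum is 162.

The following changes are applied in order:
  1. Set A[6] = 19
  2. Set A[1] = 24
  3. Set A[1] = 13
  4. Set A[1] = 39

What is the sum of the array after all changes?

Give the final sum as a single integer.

Initial sum: 162
Change 1: A[6] 21 -> 19, delta = -2, sum = 160
Change 2: A[1] 12 -> 24, delta = 12, sum = 172
Change 3: A[1] 24 -> 13, delta = -11, sum = 161
Change 4: A[1] 13 -> 39, delta = 26, sum = 187

Answer: 187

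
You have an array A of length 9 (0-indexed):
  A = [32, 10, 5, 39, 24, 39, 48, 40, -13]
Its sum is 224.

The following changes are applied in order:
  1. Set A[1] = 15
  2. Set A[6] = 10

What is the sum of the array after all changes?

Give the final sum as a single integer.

Initial sum: 224
Change 1: A[1] 10 -> 15, delta = 5, sum = 229
Change 2: A[6] 48 -> 10, delta = -38, sum = 191

Answer: 191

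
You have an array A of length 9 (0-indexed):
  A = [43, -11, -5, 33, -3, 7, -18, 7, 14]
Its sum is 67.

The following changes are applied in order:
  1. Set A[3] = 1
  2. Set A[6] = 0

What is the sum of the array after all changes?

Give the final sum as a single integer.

Initial sum: 67
Change 1: A[3] 33 -> 1, delta = -32, sum = 35
Change 2: A[6] -18 -> 0, delta = 18, sum = 53

Answer: 53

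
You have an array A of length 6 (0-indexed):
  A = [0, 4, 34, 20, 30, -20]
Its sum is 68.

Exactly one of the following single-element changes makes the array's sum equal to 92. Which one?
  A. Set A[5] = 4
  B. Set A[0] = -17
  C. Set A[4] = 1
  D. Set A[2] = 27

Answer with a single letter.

Option A: A[5] -20->4, delta=24, new_sum=68+(24)=92 <-- matches target
Option B: A[0] 0->-17, delta=-17, new_sum=68+(-17)=51
Option C: A[4] 30->1, delta=-29, new_sum=68+(-29)=39
Option D: A[2] 34->27, delta=-7, new_sum=68+(-7)=61

Answer: A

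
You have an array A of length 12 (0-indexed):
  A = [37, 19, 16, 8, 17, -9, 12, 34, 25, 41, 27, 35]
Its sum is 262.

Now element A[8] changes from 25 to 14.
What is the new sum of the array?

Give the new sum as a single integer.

Old value at index 8: 25
New value at index 8: 14
Delta = 14 - 25 = -11
New sum = old_sum + delta = 262 + (-11) = 251

Answer: 251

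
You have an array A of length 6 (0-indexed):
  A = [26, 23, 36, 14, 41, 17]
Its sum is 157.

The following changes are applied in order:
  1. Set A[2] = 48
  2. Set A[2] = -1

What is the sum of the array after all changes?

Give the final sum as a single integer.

Answer: 120

Derivation:
Initial sum: 157
Change 1: A[2] 36 -> 48, delta = 12, sum = 169
Change 2: A[2] 48 -> -1, delta = -49, sum = 120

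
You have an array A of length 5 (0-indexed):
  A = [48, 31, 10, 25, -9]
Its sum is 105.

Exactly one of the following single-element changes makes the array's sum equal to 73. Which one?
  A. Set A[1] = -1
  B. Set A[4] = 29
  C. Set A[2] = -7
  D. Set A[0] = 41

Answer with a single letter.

Option A: A[1] 31->-1, delta=-32, new_sum=105+(-32)=73 <-- matches target
Option B: A[4] -9->29, delta=38, new_sum=105+(38)=143
Option C: A[2] 10->-7, delta=-17, new_sum=105+(-17)=88
Option D: A[0] 48->41, delta=-7, new_sum=105+(-7)=98

Answer: A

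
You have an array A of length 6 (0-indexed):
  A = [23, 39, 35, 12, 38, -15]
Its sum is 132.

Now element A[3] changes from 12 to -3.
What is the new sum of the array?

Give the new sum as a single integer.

Answer: 117

Derivation:
Old value at index 3: 12
New value at index 3: -3
Delta = -3 - 12 = -15
New sum = old_sum + delta = 132 + (-15) = 117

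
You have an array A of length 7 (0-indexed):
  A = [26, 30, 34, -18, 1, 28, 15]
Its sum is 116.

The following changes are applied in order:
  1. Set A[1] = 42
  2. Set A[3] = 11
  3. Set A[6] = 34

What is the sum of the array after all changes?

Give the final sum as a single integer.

Initial sum: 116
Change 1: A[1] 30 -> 42, delta = 12, sum = 128
Change 2: A[3] -18 -> 11, delta = 29, sum = 157
Change 3: A[6] 15 -> 34, delta = 19, sum = 176

Answer: 176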